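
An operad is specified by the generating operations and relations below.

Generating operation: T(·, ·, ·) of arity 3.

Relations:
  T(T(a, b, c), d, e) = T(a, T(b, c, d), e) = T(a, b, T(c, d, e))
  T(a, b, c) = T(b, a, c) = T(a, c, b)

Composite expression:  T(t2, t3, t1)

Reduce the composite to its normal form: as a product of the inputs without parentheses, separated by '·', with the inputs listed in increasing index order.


t1 · t2 · t3

Shape and order are irrelevant to T; the t-input set decides.
T(t2, t3, t1) reduces to t2 · t3 · t1
rearranged into index order: t1 · t2 · t3


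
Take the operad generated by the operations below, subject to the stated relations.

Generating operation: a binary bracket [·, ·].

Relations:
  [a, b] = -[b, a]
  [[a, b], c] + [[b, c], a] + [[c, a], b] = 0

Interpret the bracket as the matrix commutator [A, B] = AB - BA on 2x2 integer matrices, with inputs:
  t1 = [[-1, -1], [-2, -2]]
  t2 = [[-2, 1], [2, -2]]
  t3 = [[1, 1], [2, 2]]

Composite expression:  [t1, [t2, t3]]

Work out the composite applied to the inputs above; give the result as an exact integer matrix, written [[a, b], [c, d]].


[[4, 1], [2, -4]]


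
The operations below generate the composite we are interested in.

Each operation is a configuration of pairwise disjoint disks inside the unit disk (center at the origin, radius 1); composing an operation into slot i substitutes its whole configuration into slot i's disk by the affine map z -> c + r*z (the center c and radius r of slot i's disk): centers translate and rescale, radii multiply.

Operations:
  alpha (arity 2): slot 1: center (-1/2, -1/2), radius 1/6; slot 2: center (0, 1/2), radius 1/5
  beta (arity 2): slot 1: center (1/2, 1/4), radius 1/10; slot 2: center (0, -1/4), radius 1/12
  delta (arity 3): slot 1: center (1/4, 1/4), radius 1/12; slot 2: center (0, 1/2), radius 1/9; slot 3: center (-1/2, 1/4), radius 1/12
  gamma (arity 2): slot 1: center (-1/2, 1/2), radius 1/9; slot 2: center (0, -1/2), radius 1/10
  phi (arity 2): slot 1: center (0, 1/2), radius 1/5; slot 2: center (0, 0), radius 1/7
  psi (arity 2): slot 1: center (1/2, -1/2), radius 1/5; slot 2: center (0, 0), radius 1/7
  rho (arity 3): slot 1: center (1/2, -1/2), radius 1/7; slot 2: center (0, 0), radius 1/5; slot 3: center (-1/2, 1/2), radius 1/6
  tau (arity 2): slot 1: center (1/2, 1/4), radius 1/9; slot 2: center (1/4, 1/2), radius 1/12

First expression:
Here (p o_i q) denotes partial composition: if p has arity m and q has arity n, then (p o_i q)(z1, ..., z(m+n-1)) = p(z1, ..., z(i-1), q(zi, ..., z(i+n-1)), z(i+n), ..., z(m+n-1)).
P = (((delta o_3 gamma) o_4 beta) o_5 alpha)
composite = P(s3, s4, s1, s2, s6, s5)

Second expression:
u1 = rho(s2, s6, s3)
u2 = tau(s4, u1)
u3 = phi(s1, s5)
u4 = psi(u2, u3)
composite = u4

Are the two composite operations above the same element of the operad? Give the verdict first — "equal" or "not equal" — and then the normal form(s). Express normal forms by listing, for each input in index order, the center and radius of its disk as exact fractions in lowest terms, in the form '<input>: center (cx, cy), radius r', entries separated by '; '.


not equal; first: s1: center (-13/24, 7/24), radius 1/108; s2: center (-119/240, 101/480), radius 1/1200; s3: center (1/4, 1/4), radius 1/12; s4: center (0, 1/2), radius 1/9; s5: center (-1/2, 119/576), radius 1/7200; s6: center (-1441/2880, 593/2880), radius 1/8640; second: s1: center (0, 1/14), radius 1/35; s2: center (67/120, -49/120), radius 1/420; s3: center (13/24, -47/120), radius 1/360; s4: center (3/5, -9/20), radius 1/45; s5: center (0, 0), radius 1/49; s6: center (11/20, -2/5), radius 1/300


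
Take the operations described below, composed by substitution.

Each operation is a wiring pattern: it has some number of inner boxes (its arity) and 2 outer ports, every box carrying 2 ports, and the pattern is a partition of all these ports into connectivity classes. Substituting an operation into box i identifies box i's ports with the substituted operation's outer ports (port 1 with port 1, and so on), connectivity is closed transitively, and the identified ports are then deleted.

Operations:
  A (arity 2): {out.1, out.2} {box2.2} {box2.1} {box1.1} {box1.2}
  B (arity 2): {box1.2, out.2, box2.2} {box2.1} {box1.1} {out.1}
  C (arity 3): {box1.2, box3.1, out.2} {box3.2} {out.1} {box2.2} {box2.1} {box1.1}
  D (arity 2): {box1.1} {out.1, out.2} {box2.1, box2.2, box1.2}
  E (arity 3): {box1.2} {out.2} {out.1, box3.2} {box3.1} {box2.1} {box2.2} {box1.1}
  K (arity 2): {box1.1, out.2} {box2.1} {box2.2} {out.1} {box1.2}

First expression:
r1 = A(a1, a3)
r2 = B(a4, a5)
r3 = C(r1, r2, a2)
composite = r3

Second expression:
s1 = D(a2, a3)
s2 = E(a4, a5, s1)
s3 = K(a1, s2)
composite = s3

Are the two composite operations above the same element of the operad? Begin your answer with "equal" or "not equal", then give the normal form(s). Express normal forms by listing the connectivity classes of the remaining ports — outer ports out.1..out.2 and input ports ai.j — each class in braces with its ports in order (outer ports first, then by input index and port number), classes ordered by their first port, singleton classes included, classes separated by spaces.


The first expression, normalized: {out.1} {out.2, a2.1} {a1.1} {a1.2} {a2.2} {a3.1} {a3.2} {a4.1} {a4.2, a5.2} {a5.1}
The second expression, normalized: {out.1} {out.2, a1.1} {a1.2} {a2.1} {a2.2, a3.1, a3.2} {a4.1} {a4.2} {a5.1} {a5.2}
Distinct normal forms: not equal.

not equal: they reduce to {out.1} {out.2, a2.1} {a1.1} {a1.2} {a2.2} {a3.1} {a3.2} {a4.1} {a4.2, a5.2} {a5.1} and {out.1} {out.2, a1.1} {a1.2} {a2.1} {a2.2, a3.1, a3.2} {a4.1} {a4.2} {a5.1} {a5.2}


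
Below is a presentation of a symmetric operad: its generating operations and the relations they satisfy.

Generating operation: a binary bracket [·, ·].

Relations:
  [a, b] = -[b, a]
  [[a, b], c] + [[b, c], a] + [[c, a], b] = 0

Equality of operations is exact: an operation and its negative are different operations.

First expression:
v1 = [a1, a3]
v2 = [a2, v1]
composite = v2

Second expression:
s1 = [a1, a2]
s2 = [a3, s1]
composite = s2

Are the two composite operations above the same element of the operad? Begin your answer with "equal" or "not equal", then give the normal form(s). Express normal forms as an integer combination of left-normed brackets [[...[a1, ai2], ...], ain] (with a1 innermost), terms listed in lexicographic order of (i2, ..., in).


not equal; the first gives -[[a1, a3], a2] and the second -[[a1, a2], a3]

In normal form, the first expression is -[[a1, a3], a2]
In normal form, the second expression is -[[a1, a2], a3]
No match — not equal.


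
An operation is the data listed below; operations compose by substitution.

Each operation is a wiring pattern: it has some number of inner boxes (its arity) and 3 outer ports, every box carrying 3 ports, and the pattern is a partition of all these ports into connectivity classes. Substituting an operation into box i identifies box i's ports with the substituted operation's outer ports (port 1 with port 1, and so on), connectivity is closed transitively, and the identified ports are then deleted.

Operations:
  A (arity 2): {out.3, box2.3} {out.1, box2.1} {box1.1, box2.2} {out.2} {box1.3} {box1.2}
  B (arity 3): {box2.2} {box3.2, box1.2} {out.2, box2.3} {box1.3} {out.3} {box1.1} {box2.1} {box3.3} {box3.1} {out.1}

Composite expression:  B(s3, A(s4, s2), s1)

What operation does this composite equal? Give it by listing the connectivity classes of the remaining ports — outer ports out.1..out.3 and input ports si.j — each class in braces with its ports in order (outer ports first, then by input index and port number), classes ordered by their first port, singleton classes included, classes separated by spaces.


{out.1} {out.2, s2.3} {out.3} {s1.1} {s1.2, s3.2} {s1.3} {s2.1} {s2.2, s4.1} {s3.1} {s3.3} {s4.2} {s4.3}

Two ports join when wires chain via B-identified ports.
after A, the pattern on (s4, s2) reads {out.1, s2.1} {out.2} {out.3, s2.3} {s2.2, s4.1} {s4.2} {s4.3} (out.j = its outer ports)
after B, the pattern on (s3, s4, s2, s1) reads {out.1} {out.2, s2.3} {out.3} {s1.1} {s1.2, s3.2} {s1.3} {s2.1} {s2.2, s4.1} {s3.1} {s3.3} {s4.2} {s4.3} (out.j = its outer ports)


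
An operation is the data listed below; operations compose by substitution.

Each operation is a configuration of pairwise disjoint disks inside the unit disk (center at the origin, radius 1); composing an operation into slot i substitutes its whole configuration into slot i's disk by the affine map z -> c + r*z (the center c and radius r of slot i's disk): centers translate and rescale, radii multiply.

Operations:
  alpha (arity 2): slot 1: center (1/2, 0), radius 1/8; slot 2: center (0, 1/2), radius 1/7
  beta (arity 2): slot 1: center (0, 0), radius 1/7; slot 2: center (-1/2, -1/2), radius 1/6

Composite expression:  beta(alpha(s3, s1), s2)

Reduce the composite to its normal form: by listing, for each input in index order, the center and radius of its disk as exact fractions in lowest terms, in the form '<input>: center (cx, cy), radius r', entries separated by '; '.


Affine substitution under beta: radii multiply and s-centers shift.
input s3: applying the 2 nested substitutions gives center (1/14, 0), radius 1/56
input s1: applying the 2 nested substitutions gives center (0, 1/14), radius 1/49
input s2: applying the 1 nested substitution gives center (-1/2, -1/2), radius 1/6

s1: center (0, 1/14), radius 1/49; s2: center (-1/2, -1/2), radius 1/6; s3: center (1/14, 0), radius 1/56


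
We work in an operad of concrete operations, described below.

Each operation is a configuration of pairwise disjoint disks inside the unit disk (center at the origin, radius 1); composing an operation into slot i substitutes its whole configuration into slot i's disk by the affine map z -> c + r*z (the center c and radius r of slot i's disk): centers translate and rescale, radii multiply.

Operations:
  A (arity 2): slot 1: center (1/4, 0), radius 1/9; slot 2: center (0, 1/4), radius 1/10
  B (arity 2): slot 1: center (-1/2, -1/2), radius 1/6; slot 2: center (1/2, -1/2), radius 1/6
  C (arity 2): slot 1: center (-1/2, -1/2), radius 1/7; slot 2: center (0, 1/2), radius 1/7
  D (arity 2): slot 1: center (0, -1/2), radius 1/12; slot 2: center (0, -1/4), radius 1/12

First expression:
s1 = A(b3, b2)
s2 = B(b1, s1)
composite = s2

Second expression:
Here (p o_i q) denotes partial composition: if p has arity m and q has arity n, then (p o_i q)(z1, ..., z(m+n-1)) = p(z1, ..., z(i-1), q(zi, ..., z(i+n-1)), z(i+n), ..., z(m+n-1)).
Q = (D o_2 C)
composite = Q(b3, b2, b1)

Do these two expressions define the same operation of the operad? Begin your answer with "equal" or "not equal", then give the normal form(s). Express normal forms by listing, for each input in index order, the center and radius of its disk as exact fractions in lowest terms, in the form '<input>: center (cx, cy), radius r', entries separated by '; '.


The first composite normalizes to b1: center (-1/2, -1/2), radius 1/6; b2: center (1/2, -11/24), radius 1/60; b3: center (13/24, -1/2), radius 1/54
The second composite normalizes to b1: center (0, -5/24), radius 1/84; b2: center (-1/24, -7/24), radius 1/84; b3: center (0, -1/2), radius 1/12
They disagree, so not equal.

not equal — first b1: center (-1/2, -1/2), radius 1/6; b2: center (1/2, -11/24), radius 1/60; b3: center (13/24, -1/2), radius 1/54, second b1: center (0, -5/24), radius 1/84; b2: center (-1/24, -7/24), radius 1/84; b3: center (0, -1/2), radius 1/12


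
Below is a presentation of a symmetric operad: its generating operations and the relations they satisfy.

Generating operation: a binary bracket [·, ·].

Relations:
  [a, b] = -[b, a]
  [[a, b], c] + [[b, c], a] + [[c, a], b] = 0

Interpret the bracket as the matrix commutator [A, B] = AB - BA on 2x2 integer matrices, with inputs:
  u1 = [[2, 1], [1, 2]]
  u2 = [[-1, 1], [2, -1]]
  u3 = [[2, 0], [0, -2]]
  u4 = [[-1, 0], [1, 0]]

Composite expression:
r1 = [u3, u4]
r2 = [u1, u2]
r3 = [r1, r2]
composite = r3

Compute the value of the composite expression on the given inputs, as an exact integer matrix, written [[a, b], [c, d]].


[[0, 0], [-8, 0]]

[u3, u4] = [[0, 0], [-4, 0]]
[u1, u2] = [[1, 0], [0, -1]]
[[u3, u4], [u1, u2]] = [[0, 0], [-8, 0]]


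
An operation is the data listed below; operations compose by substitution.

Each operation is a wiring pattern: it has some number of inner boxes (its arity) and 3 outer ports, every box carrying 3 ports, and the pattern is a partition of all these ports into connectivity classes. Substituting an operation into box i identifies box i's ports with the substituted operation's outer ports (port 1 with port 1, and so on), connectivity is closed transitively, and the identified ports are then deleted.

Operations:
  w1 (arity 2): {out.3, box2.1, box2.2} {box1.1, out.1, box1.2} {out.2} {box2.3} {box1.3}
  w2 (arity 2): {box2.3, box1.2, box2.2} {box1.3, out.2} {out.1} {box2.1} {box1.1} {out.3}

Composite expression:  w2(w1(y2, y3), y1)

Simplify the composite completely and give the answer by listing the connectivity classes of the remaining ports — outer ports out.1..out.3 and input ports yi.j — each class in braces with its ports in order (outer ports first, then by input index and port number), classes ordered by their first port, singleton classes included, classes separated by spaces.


Reachability decides: close wires over w2-identified ports.
stage w1: inputs (y2, y3), connectivity {out.1, y2.1, y2.2} {out.2} {out.3, y3.1, y3.2} {y2.3} {y3.3}, out.j its boundary
stage w2: inputs (y2, y3, y1), connectivity {out.1} {out.2, y3.1, y3.2} {out.3} {y1.1} {y1.2, y1.3} {y2.1, y2.2} {y2.3} {y3.3}, out.j its boundary

{out.1} {out.2, y3.1, y3.2} {out.3} {y1.1} {y1.2, y1.3} {y2.1, y2.2} {y2.3} {y3.3}


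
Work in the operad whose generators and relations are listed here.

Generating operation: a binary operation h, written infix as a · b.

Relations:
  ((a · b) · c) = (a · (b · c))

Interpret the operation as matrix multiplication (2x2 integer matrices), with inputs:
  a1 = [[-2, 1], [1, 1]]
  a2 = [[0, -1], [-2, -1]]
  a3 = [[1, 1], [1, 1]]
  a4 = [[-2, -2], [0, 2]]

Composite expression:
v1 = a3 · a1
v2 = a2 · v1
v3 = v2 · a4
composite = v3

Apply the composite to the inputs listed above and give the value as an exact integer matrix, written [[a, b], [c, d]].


(a3 · a1) = [[-1, 2], [-1, 2]]
(a2 · (a3 · a1)) = [[1, -2], [3, -6]]
((a2 · (a3 · a1)) · a4) = [[-2, -6], [-6, -18]]

[[-2, -6], [-6, -18]]


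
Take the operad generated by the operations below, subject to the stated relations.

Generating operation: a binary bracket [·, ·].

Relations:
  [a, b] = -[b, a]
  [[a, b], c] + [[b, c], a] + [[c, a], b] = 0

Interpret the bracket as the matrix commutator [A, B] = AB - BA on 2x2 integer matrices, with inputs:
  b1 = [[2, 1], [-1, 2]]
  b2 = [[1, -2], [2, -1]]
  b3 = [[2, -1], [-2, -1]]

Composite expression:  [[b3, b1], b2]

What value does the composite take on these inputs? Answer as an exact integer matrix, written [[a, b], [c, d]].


[b3, b1] = [[3, 3], [3, -3]]
[[b3, b1], b2] = [[12, -18], [-6, -12]]

[[12, -18], [-6, -12]]


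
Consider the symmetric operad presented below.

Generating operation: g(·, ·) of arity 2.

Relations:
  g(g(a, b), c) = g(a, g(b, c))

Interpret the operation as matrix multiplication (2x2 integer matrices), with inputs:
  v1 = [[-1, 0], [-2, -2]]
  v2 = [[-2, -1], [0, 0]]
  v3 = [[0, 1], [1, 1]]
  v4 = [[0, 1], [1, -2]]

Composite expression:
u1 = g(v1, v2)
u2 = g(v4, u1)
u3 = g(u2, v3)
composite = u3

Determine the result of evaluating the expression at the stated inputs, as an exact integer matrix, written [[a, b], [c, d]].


[[2, 6], [-3, -9]]

g(v1, v2) = [[2, 1], [4, 2]]
g(v4, g(v1, v2)) = [[4, 2], [-6, -3]]
g(g(v4, g(v1, v2)), v3) = [[2, 6], [-3, -9]]


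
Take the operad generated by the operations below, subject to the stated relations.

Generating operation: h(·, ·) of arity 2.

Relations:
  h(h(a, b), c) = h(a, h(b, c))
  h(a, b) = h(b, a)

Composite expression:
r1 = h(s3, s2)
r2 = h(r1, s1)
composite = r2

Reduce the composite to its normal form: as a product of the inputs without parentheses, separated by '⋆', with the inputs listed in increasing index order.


s1 ⋆ s2 ⋆ s3

Both nesting and order wash out for h; what remains is which s's occur.
h(s3, s2) collapses to s3 ⋆ s2
h(h(s3, s2), s1) collapses to s3 ⋆ s2 ⋆ s1
the factors in increasing index order: s1 ⋆ s2 ⋆ s3


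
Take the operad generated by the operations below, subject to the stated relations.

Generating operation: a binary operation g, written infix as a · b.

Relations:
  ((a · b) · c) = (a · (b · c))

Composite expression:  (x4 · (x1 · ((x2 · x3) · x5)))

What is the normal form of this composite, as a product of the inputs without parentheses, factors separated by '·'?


x4 · x1 · x2 · x3 · x5

All parenthesizations of g agree; list the x-inputs left to right.
(x2 · x3) spells out as x2 · x3
((x2 · x3) · x5) spells out as x2 · x3 · x5
(x1 · ((x2 · x3) · x5)) spells out as x1 · x2 · x3 · x5
(x4 · (x1 · ((x2 · x3) · x5))) spells out as x4 · x1 · x2 · x3 · x5


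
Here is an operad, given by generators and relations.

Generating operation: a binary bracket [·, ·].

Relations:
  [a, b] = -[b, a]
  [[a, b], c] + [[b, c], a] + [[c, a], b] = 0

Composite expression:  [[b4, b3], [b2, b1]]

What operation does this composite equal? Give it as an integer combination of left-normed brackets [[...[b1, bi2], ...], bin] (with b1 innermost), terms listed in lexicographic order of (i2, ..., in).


Antisymmetry and Jacobi reduce to b1-anchored left-normed brackets.
Composite bracket: [[b4, b3], [b2, b1]]
The bracket unfolds into 8 signed words via [a, b] = ab - ba (2^3 = 8).
Coefficients come from the b1-initial words:
  word b1b2b3b4 has sign -1, contributing -[[[b1, b2], b3], b4]
  word b1b2b4b3 has sign +1, contributing +[[[b1, b2], b4], b3]

-[[[b1, b2], b3], b4] + [[[b1, b2], b4], b3]


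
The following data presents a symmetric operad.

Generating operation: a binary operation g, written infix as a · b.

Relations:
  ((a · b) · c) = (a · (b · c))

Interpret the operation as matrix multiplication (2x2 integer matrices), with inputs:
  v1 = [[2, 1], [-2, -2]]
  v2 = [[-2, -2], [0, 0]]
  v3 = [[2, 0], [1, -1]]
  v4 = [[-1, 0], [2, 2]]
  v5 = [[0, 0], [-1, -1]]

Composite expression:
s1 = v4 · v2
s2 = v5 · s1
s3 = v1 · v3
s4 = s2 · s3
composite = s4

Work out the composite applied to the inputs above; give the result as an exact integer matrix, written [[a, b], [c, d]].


[[0, 0], [-2, 2]]


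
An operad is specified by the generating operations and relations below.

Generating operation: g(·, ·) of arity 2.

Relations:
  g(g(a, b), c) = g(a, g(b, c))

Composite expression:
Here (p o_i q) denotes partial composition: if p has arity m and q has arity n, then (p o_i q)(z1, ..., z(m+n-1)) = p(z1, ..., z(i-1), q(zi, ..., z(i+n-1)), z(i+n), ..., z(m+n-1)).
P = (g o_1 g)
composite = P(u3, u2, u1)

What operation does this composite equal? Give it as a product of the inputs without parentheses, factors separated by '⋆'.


u3 ⋆ u2 ⋆ u1

The g-tree's shape is irrelevant; the u-reading-order decides.
g(u3, u2) flattens to u3 ⋆ u2
g(g(u3, u2), u1) flattens to u3 ⋆ u2 ⋆ u1


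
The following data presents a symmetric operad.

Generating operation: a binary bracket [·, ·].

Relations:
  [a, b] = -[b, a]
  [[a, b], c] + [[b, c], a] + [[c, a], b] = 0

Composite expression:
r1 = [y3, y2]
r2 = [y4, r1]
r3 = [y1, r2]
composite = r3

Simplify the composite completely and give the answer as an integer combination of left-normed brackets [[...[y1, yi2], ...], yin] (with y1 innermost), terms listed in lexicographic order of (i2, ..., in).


[[[y1, y2], y3], y4] - [[[y1, y3], y2], y4] - [[[y1, y4], y2], y3] + [[[y1, y4], y3], y2]

Left-normed coefficients sit on the y1-initial expansion words.
Composite bracket: [y1, [y4, [y3, y2]]]
Each bracket splits as ab - ba, giving 8 signed words (2^3 = 8).
Coefficients come from the y1-initial words:
  sign of y1y2y3y4 is +1, so it contributes +[[[y1, y2], y3], y4]
  sign of y1y3y2y4 is -1, so it contributes -[[[y1, y3], y2], y4]
  sign of y1y4y2y3 is -1, so it contributes -[[[y1, y4], y2], y3]
  sign of y1y4y3y2 is +1, so it contributes +[[[y1, y4], y3], y2]


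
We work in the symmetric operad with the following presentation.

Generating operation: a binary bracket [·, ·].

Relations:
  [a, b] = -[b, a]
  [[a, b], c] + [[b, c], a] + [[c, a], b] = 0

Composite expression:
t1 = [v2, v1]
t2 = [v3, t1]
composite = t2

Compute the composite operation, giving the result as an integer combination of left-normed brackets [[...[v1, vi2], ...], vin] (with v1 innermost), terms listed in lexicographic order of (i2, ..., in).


[[v1, v2], v3]

Expand each bracket as ab - ba; the v1-initial words give the coefficients.
Composite bracket: [v3, [v2, v1]]
Under [a, b] = ab - ba we get 4 signed associative words (2^2 = 4).
Keep just the words that open with v1:
  word v1v2v3 has sign +1, contributing +[[v1, v2], v3]


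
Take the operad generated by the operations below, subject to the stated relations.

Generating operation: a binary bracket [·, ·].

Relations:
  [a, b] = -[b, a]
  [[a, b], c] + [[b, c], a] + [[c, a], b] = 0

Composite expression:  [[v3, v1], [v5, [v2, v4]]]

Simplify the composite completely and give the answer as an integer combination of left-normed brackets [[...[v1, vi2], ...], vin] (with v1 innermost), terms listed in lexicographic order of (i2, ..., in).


[[[[v1, v3], v2], v4], v5] - [[[[v1, v3], v4], v2], v5] - [[[[v1, v3], v5], v2], v4] + [[[[v1, v3], v5], v4], v2]

Antisymmetry and Jacobi reduce to v1-anchored left-normed brackets.
Composite bracket: [[v3, v1], [v5, [v2, v4]]]
Applying ab - ba throughout gives 16 signed words (2^4 = 16).
Only words starting with v1 matter:
  the word v1v3v2v4v5 carries sign +1 and contributes +[[[[v1, v3], v2], v4], v5]
  the word v1v3v4v2v5 carries sign -1 and contributes -[[[[v1, v3], v4], v2], v5]
  the word v1v3v5v2v4 carries sign -1 and contributes -[[[[v1, v3], v5], v2], v4]
  the word v1v3v5v4v2 carries sign +1 and contributes +[[[[v1, v3], v5], v4], v2]


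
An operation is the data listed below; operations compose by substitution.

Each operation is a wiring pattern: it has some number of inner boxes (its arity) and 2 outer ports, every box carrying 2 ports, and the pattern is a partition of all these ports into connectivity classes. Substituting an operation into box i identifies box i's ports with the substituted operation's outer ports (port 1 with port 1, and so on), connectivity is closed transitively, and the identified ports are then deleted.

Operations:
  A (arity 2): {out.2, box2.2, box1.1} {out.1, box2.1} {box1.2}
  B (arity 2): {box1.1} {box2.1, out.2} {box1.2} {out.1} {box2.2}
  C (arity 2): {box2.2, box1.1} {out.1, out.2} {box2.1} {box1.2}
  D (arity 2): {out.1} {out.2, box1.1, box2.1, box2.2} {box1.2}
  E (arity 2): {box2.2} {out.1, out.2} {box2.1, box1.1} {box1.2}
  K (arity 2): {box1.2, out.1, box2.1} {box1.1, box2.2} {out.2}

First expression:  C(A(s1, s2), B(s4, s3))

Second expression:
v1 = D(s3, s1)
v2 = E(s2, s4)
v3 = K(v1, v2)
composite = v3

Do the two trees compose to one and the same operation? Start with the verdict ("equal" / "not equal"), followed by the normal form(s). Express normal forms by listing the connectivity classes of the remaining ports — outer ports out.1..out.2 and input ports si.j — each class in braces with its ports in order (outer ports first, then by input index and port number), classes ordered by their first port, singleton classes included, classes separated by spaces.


not equal; the first gives {out.1, out.2} {s1.1, s2.2} {s1.2} {s2.1, s3.1} {s3.2} {s4.1} {s4.2} and the second {out.1, s1.1, s1.2, s3.1} {out.2} {s2.1, s4.1} {s2.2} {s3.2} {s4.2}

In normal form, the first expression is {out.1, out.2} {s1.1, s2.2} {s1.2} {s2.1, s3.1} {s3.2} {s4.1} {s4.2}
In normal form, the second expression is {out.1, s1.1, s1.2, s3.1} {out.2} {s2.1, s4.1} {s2.2} {s3.2} {s4.2}
The normal forms differ: not equal.


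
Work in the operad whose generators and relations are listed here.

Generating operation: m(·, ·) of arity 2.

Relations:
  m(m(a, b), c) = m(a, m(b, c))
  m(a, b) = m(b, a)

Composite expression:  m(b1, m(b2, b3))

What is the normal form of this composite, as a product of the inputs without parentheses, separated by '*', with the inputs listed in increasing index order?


b1 * b2 * b3

Key point: m commutes, so take the b-inputs in any fixed order.
m(b2, b3) spells out as b2 * b3
m(b1, m(b2, b3)) spells out as b1 * b2 * b3
sorting the factors by input index: b1 * b2 * b3


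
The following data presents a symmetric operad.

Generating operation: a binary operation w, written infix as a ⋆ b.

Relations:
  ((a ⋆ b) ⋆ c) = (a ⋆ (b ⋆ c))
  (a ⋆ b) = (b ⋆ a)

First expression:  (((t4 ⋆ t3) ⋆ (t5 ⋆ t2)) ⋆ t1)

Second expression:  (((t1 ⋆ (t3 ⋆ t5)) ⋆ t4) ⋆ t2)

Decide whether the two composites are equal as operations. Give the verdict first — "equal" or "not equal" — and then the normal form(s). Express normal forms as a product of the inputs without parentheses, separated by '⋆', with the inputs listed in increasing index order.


Normal form of the first expression: t1 ⋆ t2 ⋆ t3 ⋆ t4 ⋆ t5
Normal form of the second expression: t1 ⋆ t2 ⋆ t3 ⋆ t4 ⋆ t5
Identical normal forms: equal.

equal; the common form is t1 ⋆ t2 ⋆ t3 ⋆ t4 ⋆ t5


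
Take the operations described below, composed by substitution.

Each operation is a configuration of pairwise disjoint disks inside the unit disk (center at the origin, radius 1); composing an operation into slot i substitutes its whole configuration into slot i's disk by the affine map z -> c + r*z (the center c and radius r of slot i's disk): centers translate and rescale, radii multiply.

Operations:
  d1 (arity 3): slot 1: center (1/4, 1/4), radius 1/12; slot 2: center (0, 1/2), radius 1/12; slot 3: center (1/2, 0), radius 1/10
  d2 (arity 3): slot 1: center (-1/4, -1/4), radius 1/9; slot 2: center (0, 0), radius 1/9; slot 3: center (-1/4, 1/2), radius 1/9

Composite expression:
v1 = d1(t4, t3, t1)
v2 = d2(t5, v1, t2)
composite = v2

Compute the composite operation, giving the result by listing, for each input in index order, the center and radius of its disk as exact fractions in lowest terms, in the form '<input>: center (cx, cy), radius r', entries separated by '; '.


Each t-disk chains the slot maps above it in d2; radii multiply.
input t5: composing its 1 substitution step yields center (-1/4, -1/4), radius 1/9
input t4: composing its 2 substitution steps yields center (1/36, 1/36), radius 1/108
input t3: composing its 2 substitution steps yields center (0, 1/18), radius 1/108
input t1: composing its 2 substitution steps yields center (1/18, 0), radius 1/90
input t2: composing its 1 substitution step yields center (-1/4, 1/2), radius 1/9

t1: center (1/18, 0), radius 1/90; t2: center (-1/4, 1/2), radius 1/9; t3: center (0, 1/18), radius 1/108; t4: center (1/36, 1/36), radius 1/108; t5: center (-1/4, -1/4), radius 1/9


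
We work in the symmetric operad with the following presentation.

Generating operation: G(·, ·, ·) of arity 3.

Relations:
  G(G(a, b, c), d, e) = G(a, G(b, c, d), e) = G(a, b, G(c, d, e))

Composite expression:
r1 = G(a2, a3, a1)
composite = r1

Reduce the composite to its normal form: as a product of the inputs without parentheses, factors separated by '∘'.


a2 ∘ a3 ∘ a1

Under associativity of G, the answer is the a's in reading order.
G(a2, a3, a1) spells out as a2 ∘ a3 ∘ a1


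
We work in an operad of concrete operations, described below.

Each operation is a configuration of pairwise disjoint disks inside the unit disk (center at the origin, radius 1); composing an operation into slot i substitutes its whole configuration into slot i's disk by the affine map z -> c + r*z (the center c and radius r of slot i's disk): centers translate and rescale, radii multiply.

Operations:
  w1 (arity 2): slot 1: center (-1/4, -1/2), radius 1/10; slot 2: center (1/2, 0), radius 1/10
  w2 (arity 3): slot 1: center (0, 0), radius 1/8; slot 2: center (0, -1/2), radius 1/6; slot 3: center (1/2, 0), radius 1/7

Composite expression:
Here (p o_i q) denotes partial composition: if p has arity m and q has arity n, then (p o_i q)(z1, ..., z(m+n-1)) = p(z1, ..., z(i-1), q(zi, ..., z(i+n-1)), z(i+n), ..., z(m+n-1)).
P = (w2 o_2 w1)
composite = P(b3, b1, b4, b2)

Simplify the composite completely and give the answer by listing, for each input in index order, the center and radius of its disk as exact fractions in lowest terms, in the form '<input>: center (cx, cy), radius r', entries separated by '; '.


b1: center (-1/24, -7/12), radius 1/60; b2: center (1/2, 0), radius 1/7; b3: center (0, 0), radius 1/8; b4: center (1/12, -1/2), radius 1/60

Affine substitution under w2: radii multiply and b-centers shift.
input b3: applying the 1 nested substitution gives center (0, 0), radius 1/8
input b1: applying the 2 nested substitutions gives center (-1/24, -7/12), radius 1/60
input b4: applying the 2 nested substitutions gives center (1/12, -1/2), radius 1/60
input b2: applying the 1 nested substitution gives center (1/2, 0), radius 1/7


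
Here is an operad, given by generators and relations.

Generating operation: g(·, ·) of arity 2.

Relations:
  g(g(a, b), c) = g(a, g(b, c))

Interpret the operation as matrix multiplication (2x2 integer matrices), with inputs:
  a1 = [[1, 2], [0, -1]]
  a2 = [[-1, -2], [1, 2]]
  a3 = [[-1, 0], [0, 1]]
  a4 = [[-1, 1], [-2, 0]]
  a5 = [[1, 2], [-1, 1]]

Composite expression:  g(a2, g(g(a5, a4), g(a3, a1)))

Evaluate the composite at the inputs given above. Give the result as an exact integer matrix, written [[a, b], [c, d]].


g(a5, a4) = [[-5, 1], [-1, -1]]
g(a3, a1) = [[-1, -2], [0, -1]]
g(g(a5, a4), g(a3, a1)) = [[5, 9], [1, 3]]
g(a2, g(g(a5, a4), g(a3, a1))) = [[-7, -15], [7, 15]]

[[-7, -15], [7, 15]]


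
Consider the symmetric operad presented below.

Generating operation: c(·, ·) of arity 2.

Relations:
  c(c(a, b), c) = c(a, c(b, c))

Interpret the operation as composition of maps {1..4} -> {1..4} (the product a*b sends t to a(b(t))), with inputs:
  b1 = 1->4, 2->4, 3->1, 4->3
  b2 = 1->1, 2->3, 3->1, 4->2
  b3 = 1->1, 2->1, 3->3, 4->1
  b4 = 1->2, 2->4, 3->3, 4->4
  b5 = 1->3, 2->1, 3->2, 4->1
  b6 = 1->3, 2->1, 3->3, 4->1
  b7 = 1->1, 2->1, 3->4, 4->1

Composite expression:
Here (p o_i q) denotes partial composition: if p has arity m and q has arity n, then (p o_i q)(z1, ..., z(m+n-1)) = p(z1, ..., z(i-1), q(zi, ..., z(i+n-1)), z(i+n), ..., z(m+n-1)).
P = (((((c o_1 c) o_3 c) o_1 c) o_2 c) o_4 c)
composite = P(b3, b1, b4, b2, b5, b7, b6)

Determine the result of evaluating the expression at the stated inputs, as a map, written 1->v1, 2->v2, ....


1->1, 2->1, 3->1, 4->1

c(b1, b4) = 1->4, 2->3, 3->1, 4->3
c(b3, c(b1, b4)) = 1->1, 2->3, 3->1, 4->3
c(b2, b5) = 1->1, 2->1, 3->3, 4->1
c(c(b3, c(b1, b4)), c(b2, b5)) = 1->1, 2->1, 3->1, 4->1
c(b7, b6) = 1->4, 2->1, 3->4, 4->1
c(c(c(b3, c(b1, b4)), c(b2, b5)), c(b7, b6)) = 1->1, 2->1, 3->1, 4->1


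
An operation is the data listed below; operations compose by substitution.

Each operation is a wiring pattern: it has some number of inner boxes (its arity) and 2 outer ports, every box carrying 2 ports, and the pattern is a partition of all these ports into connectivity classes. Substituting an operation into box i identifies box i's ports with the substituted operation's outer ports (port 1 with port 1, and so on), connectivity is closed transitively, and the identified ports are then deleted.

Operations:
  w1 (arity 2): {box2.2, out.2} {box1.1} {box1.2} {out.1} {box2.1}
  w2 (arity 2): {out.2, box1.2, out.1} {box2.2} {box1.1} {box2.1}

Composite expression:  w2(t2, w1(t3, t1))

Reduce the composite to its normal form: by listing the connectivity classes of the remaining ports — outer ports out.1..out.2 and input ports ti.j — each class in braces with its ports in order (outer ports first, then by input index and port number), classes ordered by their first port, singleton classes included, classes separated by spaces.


{out.1, out.2, t2.2} {t1.1} {t1.2} {t2.1} {t3.1} {t3.2}


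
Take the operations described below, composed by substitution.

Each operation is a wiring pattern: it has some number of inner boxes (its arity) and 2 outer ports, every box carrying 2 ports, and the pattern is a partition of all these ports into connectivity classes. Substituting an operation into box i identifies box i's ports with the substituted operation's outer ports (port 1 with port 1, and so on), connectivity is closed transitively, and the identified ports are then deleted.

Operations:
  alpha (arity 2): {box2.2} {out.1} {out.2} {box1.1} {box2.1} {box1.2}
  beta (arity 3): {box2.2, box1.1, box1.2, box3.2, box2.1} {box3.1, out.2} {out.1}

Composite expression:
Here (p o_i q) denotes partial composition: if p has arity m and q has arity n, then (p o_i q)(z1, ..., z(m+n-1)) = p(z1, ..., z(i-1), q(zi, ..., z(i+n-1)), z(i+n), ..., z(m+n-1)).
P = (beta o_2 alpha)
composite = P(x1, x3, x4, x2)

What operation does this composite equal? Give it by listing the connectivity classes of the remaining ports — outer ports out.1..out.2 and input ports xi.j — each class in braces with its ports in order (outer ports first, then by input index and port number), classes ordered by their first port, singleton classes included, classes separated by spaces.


Reachability decides: close wires over beta-identified ports.
stage alpha: inputs (x3, x4), connectivity {out.1} {out.2} {x3.1} {x3.2} {x4.1} {x4.2}, out.j its boundary
stage beta: inputs (x1, x3, x4, x2), connectivity {out.1} {out.2, x2.1} {x1.1, x1.2, x2.2} {x3.1} {x3.2} {x4.1} {x4.2}, out.j its boundary

{out.1} {out.2, x2.1} {x1.1, x1.2, x2.2} {x3.1} {x3.2} {x4.1} {x4.2}


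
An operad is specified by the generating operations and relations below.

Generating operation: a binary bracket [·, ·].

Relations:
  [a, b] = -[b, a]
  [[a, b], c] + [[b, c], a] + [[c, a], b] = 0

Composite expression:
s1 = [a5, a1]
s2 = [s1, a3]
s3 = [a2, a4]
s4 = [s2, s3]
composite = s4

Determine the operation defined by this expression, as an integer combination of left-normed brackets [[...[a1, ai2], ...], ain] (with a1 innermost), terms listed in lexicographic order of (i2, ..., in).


-[[[[a1, a5], a3], a2], a4] + [[[[a1, a5], a3], a4], a2]

Antisymmetry and Jacobi reduce to a1-anchored left-normed brackets.
Composite bracket: [[[a5, a1], a3], [a2, a4]]
Applying ab - ba throughout gives 16 signed words (2^4 = 16).
The a1-initial words carry the normal form:
  word a1a5a3a2a4 has sign -1, contributing -[[[[a1, a5], a3], a2], a4]
  word a1a5a3a4a2 has sign +1, contributing +[[[[a1, a5], a3], a4], a2]


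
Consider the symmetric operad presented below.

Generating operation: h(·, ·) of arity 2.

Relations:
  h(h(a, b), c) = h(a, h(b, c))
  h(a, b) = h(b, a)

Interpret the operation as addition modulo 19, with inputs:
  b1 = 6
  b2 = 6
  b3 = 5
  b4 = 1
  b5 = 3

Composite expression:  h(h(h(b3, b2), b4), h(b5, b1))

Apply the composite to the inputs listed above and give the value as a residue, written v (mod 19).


2 (mod 19)

h(b3, b2) = 11
h(h(b3, b2), b4) = 12
h(b5, b1) = 9
h(h(h(b3, b2), b4), h(b5, b1)) = 2


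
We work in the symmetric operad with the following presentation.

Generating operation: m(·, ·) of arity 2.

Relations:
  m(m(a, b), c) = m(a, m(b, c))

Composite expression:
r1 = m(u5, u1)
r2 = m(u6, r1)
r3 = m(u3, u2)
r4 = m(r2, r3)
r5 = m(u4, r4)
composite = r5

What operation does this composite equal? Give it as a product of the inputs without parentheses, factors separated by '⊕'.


The m-tree's shape is irrelevant; the u-reading-order decides.
m(u5, u1) spells out as u5 ⊕ u1
m(u6, m(u5, u1)) spells out as u6 ⊕ u5 ⊕ u1
m(u3, u2) spells out as u3 ⊕ u2
m(m(u6, m(u5, u1)), m(u3, u2)) spells out as u6 ⊕ u5 ⊕ u1 ⊕ u3 ⊕ u2
m(u4, m(m(u6, m(u5, u1)), m(u3, u2))) spells out as u4 ⊕ u6 ⊕ u5 ⊕ u1 ⊕ u3 ⊕ u2

u4 ⊕ u6 ⊕ u5 ⊕ u1 ⊕ u3 ⊕ u2


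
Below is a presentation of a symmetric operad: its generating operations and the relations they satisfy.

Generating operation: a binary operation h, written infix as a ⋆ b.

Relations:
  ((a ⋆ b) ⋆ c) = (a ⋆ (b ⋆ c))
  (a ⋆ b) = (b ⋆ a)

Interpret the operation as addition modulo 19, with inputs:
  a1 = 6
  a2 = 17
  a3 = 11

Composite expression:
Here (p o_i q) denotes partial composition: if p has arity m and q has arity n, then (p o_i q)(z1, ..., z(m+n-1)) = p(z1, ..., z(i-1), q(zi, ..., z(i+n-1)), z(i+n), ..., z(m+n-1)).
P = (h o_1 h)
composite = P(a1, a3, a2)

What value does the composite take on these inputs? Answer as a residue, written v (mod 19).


(a1 ⋆ a3) = 17
((a1 ⋆ a3) ⋆ a2) = 15

15 (mod 19)


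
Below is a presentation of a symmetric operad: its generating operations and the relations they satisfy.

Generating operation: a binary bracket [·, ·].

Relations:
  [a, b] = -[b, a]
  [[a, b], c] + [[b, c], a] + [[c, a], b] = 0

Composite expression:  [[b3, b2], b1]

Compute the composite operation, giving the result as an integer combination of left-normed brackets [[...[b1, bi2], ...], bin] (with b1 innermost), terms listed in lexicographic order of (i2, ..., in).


[[b1, b2], b3] - [[b1, b3], b2]

In the tensor algebra, words opening b1 carry the b1-anchored form.
Composite bracket: [[b3, b2], b1]
Under [a, b] = ab - ba we get 4 signed associative words (2^2 = 4).
Words beginning with b1 determine it all:
  the word b1b2b3 carries sign +1 and contributes +[[b1, b2], b3]
  the word b1b3b2 carries sign -1 and contributes -[[b1, b3], b2]


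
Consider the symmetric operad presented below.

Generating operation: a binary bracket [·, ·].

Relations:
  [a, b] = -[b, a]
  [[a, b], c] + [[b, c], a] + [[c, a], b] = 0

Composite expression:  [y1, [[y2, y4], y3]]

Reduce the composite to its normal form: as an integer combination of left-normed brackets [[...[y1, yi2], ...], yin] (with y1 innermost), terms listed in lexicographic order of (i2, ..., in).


In the tensor algebra, words opening y1 carry the y1-anchored form.
Composite bracket: [y1, [[y2, y4], y3]]
Each bracket splits as ab - ba, giving 8 signed words (2^3 = 8).
Keep just the words that open with y1:
  y1y2y4y3 (sign +1) contributes +[[[y1, y2], y4], y3]
  y1y3y2y4 (sign -1) contributes -[[[y1, y3], y2], y4]
  y1y3y4y2 (sign +1) contributes +[[[y1, y3], y4], y2]
  y1y4y2y3 (sign -1) contributes -[[[y1, y4], y2], y3]

[[[y1, y2], y4], y3] - [[[y1, y3], y2], y4] + [[[y1, y3], y4], y2] - [[[y1, y4], y2], y3]


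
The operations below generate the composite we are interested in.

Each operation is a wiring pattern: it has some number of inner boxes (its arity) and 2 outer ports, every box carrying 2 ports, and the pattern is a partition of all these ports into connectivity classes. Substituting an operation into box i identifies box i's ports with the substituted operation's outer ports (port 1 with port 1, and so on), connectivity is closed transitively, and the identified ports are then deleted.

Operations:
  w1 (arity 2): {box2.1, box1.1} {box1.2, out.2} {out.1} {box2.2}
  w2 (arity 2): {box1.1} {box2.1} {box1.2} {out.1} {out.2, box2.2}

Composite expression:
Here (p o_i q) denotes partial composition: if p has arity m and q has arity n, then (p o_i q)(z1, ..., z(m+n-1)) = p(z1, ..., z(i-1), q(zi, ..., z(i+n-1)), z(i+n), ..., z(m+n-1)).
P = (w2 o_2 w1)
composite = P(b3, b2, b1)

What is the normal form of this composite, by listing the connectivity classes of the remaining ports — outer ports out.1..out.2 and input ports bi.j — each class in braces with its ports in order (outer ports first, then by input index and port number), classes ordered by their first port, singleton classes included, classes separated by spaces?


{out.1} {out.2, b2.2} {b1.1, b2.1} {b1.2} {b3.1} {b3.2}


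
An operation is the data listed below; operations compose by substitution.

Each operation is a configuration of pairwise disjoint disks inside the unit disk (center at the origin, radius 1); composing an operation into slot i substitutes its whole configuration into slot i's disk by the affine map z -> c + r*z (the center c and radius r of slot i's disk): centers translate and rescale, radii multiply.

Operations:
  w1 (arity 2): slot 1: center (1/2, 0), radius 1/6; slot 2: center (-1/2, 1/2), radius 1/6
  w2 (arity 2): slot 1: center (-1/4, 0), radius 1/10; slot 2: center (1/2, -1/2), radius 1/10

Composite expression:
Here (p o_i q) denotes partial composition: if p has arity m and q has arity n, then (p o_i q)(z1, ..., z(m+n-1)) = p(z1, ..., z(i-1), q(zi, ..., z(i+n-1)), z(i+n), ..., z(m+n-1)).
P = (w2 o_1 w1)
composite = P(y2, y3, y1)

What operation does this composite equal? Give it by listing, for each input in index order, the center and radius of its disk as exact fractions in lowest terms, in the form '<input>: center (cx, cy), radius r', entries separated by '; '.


Affine substitution under w2: radii multiply and y-centers shift.
y2: after 2 affine steps, its disk has center (-1/5, 0), radius 1/60
y3: after 2 affine steps, its disk has center (-3/10, 1/20), radius 1/60
y1: after 1 affine step, its disk has center (1/2, -1/2), radius 1/10

y1: center (1/2, -1/2), radius 1/10; y2: center (-1/5, 0), radius 1/60; y3: center (-3/10, 1/20), radius 1/60
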